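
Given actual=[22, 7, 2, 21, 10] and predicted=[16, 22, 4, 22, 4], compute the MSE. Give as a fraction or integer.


MSE = (1/5) * ((22-16)^2=36 + (7-22)^2=225 + (2-4)^2=4 + (21-22)^2=1 + (10-4)^2=36). Sum = 302. MSE = 302/5.

302/5


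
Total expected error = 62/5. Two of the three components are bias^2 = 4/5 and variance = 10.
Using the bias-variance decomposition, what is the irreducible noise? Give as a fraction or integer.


Total error = bias^2 + variance + irreducible noise. So irreducible noise = 62/5 - 4/5 - 10 = 8/5.

8/5


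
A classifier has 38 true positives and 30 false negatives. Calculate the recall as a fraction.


Recall = TP / (TP + FN) = 38 / 68 = 19/34.

19/34


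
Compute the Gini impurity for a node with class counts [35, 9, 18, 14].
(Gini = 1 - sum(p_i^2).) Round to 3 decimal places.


Total = 76. Proportions: 35/76, 9/76, 18/76, 14/76. sum(p_i^2) = 0.3161. Gini = 1 - 0.3161 = 0.6839, which rounds to 0.684.

0.684


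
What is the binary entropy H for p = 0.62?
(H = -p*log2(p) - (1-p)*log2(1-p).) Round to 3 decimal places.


H = -0.62*log2(0.62) - 0.38*log2(0.38) = 0.958.

0.958


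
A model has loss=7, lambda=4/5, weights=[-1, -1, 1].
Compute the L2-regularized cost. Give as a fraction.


L2 sq norm = sum(w^2) = 3. J = 7 + 4/5 * 3 = 47/5.

47/5


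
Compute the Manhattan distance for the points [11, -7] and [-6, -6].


d = sum of absolute differences: |11--6|=17 + |-7--6|=1 = 18.

18


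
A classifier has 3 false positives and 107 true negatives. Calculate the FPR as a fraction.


FPR = FP / (FP + TN) = 3 / 110 = 3/110.

3/110


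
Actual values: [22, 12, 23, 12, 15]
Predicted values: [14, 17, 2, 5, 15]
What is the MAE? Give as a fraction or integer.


MAE = (1/5) * (|22-14|=8 + |12-17|=5 + |23-2|=21 + |12-5|=7 + |15-15|=0). Sum = 41. MAE = 41/5.

41/5


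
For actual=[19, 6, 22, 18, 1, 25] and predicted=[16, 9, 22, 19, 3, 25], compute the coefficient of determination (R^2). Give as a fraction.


Mean(y) = 91/6. SS_res = 23. SS_tot = 2705/6. R^2 = 1 - 23/(2705/6) = 2567/2705.

2567/2705


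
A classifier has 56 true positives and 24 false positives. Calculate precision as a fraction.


Precision = TP / (TP + FP) = 56 / 80 = 7/10.

7/10


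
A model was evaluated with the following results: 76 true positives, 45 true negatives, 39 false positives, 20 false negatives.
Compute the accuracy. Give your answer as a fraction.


Accuracy = (TP + TN) / (TP + TN + FP + FN) = (76 + 45) / 180 = 121/180.

121/180


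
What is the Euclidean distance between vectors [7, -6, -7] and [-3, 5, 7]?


d = sqrt(sum of squared differences). (7--3)^2=100, (-6-5)^2=121, (-7-7)^2=196. Sum = 417.

sqrt(417)


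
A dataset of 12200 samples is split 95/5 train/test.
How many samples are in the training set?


Test set = 12200 * 5% = 610. Training set = 12200 - 610 = 11590.

11590


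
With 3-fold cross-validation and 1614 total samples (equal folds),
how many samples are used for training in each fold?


Each validation fold has 1614/3 = 538 samples. Training set = 1614 - 538 = 1076.

1076


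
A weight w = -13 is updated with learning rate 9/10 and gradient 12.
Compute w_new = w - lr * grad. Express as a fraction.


w_new = -13 - 9/10 * 12 = -13 - 54/5 = -119/5.

-119/5


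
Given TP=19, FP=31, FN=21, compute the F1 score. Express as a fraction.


Precision = 19/50 = 19/50. Recall = 19/40 = 19/40. F1 = 2*P*R/(P+R) = 19/45.

19/45


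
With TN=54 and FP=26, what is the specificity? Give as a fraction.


Specificity = TN / (TN + FP) = 54 / 80 = 27/40.

27/40


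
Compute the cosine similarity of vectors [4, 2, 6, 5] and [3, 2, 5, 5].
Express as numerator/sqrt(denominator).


dot = 71. |a|^2 = 81, |b|^2 = 63. cos = 71/sqrt(5103).

71/sqrt(5103)


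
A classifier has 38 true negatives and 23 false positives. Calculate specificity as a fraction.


Specificity = TN / (TN + FP) = 38 / 61 = 38/61.

38/61


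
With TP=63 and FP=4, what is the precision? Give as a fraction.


Precision = TP / (TP + FP) = 63 / 67 = 63/67.

63/67


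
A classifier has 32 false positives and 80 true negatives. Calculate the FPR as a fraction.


FPR = FP / (FP + TN) = 32 / 112 = 2/7.

2/7


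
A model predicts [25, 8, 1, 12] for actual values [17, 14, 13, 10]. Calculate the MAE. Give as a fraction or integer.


MAE = (1/4) * (|17-25|=8 + |14-8|=6 + |13-1|=12 + |10-12|=2). Sum = 28. MAE = 7.

7


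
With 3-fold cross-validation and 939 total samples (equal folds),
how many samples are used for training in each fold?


Each validation fold has 939/3 = 313 samples. Training set = 939 - 313 = 626.

626


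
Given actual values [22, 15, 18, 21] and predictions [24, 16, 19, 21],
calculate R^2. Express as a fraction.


Mean(y) = 19. SS_res = 6. SS_tot = 30. R^2 = 1 - 6/(30) = 4/5.

4/5


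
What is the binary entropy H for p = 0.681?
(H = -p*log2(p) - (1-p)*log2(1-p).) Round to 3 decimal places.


H = -0.681*log2(0.681) - 0.319*log2(0.319) = 0.903.

0.903


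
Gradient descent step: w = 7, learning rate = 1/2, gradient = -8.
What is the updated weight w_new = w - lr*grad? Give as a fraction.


w_new = 7 - 1/2 * -8 = 7 - -4 = 11.

11


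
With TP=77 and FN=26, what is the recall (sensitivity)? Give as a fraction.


Recall = TP / (TP + FN) = 77 / 103 = 77/103.

77/103


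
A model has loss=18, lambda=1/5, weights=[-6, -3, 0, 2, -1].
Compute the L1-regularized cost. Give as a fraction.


L1 norm = sum(|w|) = 12. J = 18 + 1/5 * 12 = 102/5.

102/5


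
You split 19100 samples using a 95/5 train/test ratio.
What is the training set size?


Test set = 19100 * 5% = 955. Training set = 19100 - 955 = 18145.

18145


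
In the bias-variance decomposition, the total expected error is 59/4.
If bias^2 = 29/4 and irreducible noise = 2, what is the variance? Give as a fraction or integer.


Total error = bias^2 + variance + irreducible noise. So variance = 59/4 - 29/4 - 2 = 11/2.

11/2


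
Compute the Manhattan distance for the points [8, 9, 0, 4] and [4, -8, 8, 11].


d = sum of absolute differences: |8-4|=4 + |9--8|=17 + |0-8|=8 + |4-11|=7 = 36.

36


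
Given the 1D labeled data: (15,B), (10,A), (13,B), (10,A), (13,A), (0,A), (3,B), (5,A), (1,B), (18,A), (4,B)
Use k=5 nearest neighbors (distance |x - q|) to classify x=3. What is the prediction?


Distances: |15-3|=12, |10-3|=7, |13-3|=10, |10-3|=7, |13-3|=10, |0-3|=3, |3-3|=0, |5-3|=2, |1-3|=2, |18-3|=15, |4-3|=1. 5 nearest: (3,B), (4,B), (5,A), (1,B), (0,A). Counts: {'B': 3, 'A': 2}. Majority class: B.

B


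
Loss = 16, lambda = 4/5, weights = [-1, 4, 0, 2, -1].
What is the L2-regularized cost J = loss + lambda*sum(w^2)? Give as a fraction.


L2 sq norm = sum(w^2) = 22. J = 16 + 4/5 * 22 = 168/5.

168/5


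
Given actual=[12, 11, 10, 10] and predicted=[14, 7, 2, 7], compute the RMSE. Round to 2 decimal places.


MSE = 23.2500. RMSE = sqrt(23.2500) = 4.82.

4.82


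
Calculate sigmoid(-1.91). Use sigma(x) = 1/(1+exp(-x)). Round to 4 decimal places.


sigma(-1.91) = 1/(1+e^(1.91)) = 1/(1+6.753089) = 1/7.753089 = 0.1290.

0.1290


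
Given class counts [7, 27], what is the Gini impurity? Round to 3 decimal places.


Total = 34. Proportions: 7/34, 27/34. sum(p_i^2) = 0.6730. Gini = 1 - 0.6730 = 0.3270, which rounds to 0.327.

0.327


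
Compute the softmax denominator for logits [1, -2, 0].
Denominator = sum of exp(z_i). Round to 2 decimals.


Denom = e^1=2.7183 + e^-2=0.1353 + e^0=1.0000. Sum = 3.8536, which rounds to 3.85.

3.85


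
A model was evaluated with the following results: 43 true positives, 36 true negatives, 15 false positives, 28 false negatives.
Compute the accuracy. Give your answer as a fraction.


Accuracy = (TP + TN) / (TP + TN + FP + FN) = (43 + 36) / 122 = 79/122.

79/122


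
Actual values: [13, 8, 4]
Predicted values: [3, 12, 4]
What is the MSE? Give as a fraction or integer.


MSE = (1/3) * ((13-3)^2=100 + (8-12)^2=16 + (4-4)^2=0). Sum = 116. MSE = 116/3.

116/3


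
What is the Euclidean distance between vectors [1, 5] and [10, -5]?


d = sqrt(sum of squared differences). (1-10)^2=81, (5--5)^2=100. Sum = 181.

sqrt(181)


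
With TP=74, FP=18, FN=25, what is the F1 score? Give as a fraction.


Precision = 74/92 = 37/46. Recall = 74/99 = 74/99. F1 = 2*P*R/(P+R) = 148/191.

148/191


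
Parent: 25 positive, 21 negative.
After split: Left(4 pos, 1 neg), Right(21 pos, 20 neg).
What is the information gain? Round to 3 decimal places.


H(parent) = 0.9945. H(left) = 0.7219, H(right) = 0.9996. Weighted = (5/46)*0.7219 + (41/46)*0.9996 = 0.9694. IG = 0.9945 - 0.9694 = 0.0251, which rounds to 0.025.

0.025


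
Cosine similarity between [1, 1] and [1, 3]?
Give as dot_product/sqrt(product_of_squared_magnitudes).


dot = 4. |a|^2 = 2, |b|^2 = 10. cos = 4/sqrt(20).

4/sqrt(20)


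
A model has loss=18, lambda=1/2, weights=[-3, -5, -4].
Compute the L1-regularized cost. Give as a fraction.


L1 norm = sum(|w|) = 12. J = 18 + 1/2 * 12 = 24.

24


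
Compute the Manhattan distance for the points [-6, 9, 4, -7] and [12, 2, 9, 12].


d = sum of absolute differences: |-6-12|=18 + |9-2|=7 + |4-9|=5 + |-7-12|=19 = 49.

49


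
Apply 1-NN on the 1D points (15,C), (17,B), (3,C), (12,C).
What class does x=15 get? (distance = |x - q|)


Distances: |15-15|=0, |17-15|=2, |3-15|=12, |12-15|=3. 1 nearest: (15,C). Counts: {'C': 1}. Majority class: C.

C


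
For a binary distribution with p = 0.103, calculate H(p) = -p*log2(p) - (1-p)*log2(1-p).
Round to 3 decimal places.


H = -0.103*log2(0.103) - 0.897*log2(0.897) = 0.478.

0.478


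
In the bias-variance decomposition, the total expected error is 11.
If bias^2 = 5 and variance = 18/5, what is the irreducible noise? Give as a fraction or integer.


Total error = bias^2 + variance + irreducible noise. So irreducible noise = 11 - 5 - 18/5 = 12/5.

12/5


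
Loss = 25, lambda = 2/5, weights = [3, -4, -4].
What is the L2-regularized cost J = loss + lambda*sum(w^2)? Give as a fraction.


L2 sq norm = sum(w^2) = 41. J = 25 + 2/5 * 41 = 207/5.

207/5


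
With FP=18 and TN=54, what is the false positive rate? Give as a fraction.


FPR = FP / (FP + TN) = 18 / 72 = 1/4.

1/4


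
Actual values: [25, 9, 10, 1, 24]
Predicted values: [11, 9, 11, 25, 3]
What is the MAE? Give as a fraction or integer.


MAE = (1/5) * (|25-11|=14 + |9-9|=0 + |10-11|=1 + |1-25|=24 + |24-3|=21). Sum = 60. MAE = 12.

12


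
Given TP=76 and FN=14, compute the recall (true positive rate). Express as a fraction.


Recall = TP / (TP + FN) = 76 / 90 = 38/45.

38/45


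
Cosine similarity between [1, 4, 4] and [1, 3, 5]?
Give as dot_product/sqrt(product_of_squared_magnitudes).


dot = 33. |a|^2 = 33, |b|^2 = 35. cos = 33/sqrt(1155).

33/sqrt(1155)


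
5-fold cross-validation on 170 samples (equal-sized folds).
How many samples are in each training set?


Each validation fold has 170/5 = 34 samples. Training set = 170 - 34 = 136.

136


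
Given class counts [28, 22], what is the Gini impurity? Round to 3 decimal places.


Total = 50. Proportions: 28/50, 22/50. sum(p_i^2) = 0.5072. Gini = 1 - 0.5072 = 0.4928, which rounds to 0.493.

0.493


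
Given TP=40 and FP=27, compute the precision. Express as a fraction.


Precision = TP / (TP + FP) = 40 / 67 = 40/67.

40/67


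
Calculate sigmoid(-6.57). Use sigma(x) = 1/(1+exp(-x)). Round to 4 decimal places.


sigma(-6.57) = 1/(1+e^(6.57)) = 1/(1+713.369843) = 1/714.369843 = 0.0014.

0.0014


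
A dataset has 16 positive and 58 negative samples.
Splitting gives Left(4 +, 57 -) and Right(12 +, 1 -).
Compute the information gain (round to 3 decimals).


H(parent) = 0.7532. H(left) = 0.3492, H(right) = 0.3912. Weighted = (61/74)*0.3492 + (13/74)*0.3912 = 0.3566. IG = 0.7532 - 0.3566 = 0.3966, which rounds to 0.397.

0.397


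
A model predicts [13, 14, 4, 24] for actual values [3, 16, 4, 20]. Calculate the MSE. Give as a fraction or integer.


MSE = (1/4) * ((3-13)^2=100 + (16-14)^2=4 + (4-4)^2=0 + (20-24)^2=16). Sum = 120. MSE = 30.

30


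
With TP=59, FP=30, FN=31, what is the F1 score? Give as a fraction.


Precision = 59/89 = 59/89. Recall = 59/90 = 59/90. F1 = 2*P*R/(P+R) = 118/179.

118/179


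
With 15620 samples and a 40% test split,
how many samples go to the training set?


Test set = 15620 * 40% = 6248. Training set = 15620 - 6248 = 9372.

9372


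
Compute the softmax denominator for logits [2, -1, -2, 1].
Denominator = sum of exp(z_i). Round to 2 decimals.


Denom = e^2=7.3891 + e^-1=0.3679 + e^-2=0.1353 + e^1=2.7183. Sum = 10.6106, which rounds to 10.61.

10.61


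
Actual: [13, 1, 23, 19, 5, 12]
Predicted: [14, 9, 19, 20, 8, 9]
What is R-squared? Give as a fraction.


Mean(y) = 73/6. SS_res = 100. SS_tot = 2045/6. R^2 = 1 - 100/(2045/6) = 289/409.

289/409


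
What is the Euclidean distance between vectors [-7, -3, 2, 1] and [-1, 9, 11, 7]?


d = sqrt(sum of squared differences). (-7--1)^2=36, (-3-9)^2=144, (2-11)^2=81, (1-7)^2=36. Sum = 297.

sqrt(297)


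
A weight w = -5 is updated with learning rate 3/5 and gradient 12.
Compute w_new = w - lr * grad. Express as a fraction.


w_new = -5 - 3/5 * 12 = -5 - 36/5 = -61/5.

-61/5


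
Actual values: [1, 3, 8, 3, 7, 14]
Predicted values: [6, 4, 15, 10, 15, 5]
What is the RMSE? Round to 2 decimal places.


MSE = 44.8333. RMSE = sqrt(44.8333) = 6.70.

6.70


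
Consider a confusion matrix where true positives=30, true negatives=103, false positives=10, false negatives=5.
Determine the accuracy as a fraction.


Accuracy = (TP + TN) / (TP + TN + FP + FN) = (30 + 103) / 148 = 133/148.

133/148


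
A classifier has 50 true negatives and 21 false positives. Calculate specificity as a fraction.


Specificity = TN / (TN + FP) = 50 / 71 = 50/71.

50/71


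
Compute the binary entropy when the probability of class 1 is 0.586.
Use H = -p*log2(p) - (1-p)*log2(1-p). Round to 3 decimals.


H = -0.586*log2(0.586) - 0.414*log2(0.414) = 0.979.

0.979


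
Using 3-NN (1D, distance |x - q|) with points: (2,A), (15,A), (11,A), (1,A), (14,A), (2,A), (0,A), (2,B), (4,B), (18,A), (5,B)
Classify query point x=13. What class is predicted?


Distances: |2-13|=11, |15-13|=2, |11-13|=2, |1-13|=12, |14-13|=1, |2-13|=11, |0-13|=13, |2-13|=11, |4-13|=9, |18-13|=5, |5-13|=8. 3 nearest: (14,A), (15,A), (11,A). Counts: {'A': 3}. Majority class: A.

A


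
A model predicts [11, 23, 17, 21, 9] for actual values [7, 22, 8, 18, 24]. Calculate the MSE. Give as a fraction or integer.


MSE = (1/5) * ((7-11)^2=16 + (22-23)^2=1 + (8-17)^2=81 + (18-21)^2=9 + (24-9)^2=225). Sum = 332. MSE = 332/5.

332/5


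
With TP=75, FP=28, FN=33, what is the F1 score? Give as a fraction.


Precision = 75/103 = 75/103. Recall = 75/108 = 25/36. F1 = 2*P*R/(P+R) = 150/211.

150/211


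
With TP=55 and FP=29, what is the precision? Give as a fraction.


Precision = TP / (TP + FP) = 55 / 84 = 55/84.

55/84


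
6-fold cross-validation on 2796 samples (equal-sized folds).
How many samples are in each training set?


Each validation fold has 2796/6 = 466 samples. Training set = 2796 - 466 = 2330.

2330


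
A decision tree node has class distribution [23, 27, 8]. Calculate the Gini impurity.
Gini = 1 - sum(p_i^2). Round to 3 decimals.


Total = 58. Proportions: 23/58, 27/58, 8/58. sum(p_i^2) = 0.3930. Gini = 1 - 0.3930 = 0.6070, which rounds to 0.607.

0.607


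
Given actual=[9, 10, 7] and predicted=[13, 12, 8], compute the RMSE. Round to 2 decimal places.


MSE = 7.0000. RMSE = sqrt(7.0000) = 2.65.

2.65


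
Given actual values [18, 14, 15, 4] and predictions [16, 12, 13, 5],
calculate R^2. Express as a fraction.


Mean(y) = 51/4. SS_res = 13. SS_tot = 443/4. R^2 = 1 - 13/(443/4) = 391/443.

391/443


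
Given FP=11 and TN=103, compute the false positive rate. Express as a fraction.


FPR = FP / (FP + TN) = 11 / 114 = 11/114.

11/114


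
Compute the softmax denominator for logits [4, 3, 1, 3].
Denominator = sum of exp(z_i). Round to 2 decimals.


Denom = e^4=54.5982 + e^3=20.0855 + e^1=2.7183 + e^3=20.0855. Sum = 97.4875, which rounds to 97.49.

97.49


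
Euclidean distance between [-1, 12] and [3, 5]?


d = sqrt(sum of squared differences). (-1-3)^2=16, (12-5)^2=49. Sum = 65.

sqrt(65)


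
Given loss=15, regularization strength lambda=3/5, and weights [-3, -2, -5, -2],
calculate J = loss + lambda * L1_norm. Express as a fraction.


L1 norm = sum(|w|) = 12. J = 15 + 3/5 * 12 = 111/5.

111/5


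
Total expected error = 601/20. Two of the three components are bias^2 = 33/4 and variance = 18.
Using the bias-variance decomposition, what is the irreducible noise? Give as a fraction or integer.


Total error = bias^2 + variance + irreducible noise. So irreducible noise = 601/20 - 33/4 - 18 = 19/5.

19/5


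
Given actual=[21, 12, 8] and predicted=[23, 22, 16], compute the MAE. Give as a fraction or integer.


MAE = (1/3) * (|21-23|=2 + |12-22|=10 + |8-16|=8). Sum = 20. MAE = 20/3.

20/3


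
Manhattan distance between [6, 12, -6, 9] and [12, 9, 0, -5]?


d = sum of absolute differences: |6-12|=6 + |12-9|=3 + |-6-0|=6 + |9--5|=14 = 29.

29


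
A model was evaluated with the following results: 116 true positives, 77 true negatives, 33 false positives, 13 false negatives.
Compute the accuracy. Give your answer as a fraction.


Accuracy = (TP + TN) / (TP + TN + FP + FN) = (116 + 77) / 239 = 193/239.

193/239


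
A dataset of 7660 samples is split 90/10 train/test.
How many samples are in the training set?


Test set = 7660 * 10% = 766. Training set = 7660 - 766 = 6894.

6894


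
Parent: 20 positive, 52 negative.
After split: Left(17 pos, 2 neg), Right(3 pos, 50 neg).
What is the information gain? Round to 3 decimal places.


H(parent) = 0.8524. H(left) = 0.4855, H(right) = 0.3138. Weighted = (19/72)*0.4855 + (53/72)*0.3138 = 0.3591. IG = 0.8524 - 0.3591 = 0.4933, which rounds to 0.493.

0.493


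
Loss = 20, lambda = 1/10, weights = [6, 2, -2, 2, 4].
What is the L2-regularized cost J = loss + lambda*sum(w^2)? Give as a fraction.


L2 sq norm = sum(w^2) = 64. J = 20 + 1/10 * 64 = 132/5.

132/5


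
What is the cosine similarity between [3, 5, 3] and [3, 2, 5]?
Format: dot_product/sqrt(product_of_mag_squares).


dot = 34. |a|^2 = 43, |b|^2 = 38. cos = 34/sqrt(1634).

34/sqrt(1634)


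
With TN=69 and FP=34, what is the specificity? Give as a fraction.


Specificity = TN / (TN + FP) = 69 / 103 = 69/103.

69/103


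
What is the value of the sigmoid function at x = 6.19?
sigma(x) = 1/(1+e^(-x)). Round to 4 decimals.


sigma(6.19) = 1/(1+e^(-6.19)) = 1/(1+0.002050) = 1/1.002050 = 0.9980.

0.9980


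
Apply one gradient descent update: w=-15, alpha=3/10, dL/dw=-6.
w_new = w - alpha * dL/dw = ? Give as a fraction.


w_new = -15 - 3/10 * -6 = -15 - -9/5 = -66/5.

-66/5


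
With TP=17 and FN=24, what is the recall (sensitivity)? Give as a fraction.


Recall = TP / (TP + FN) = 17 / 41 = 17/41.

17/41


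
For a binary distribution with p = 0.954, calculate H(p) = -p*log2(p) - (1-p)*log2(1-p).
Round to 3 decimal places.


H = -0.954*log2(0.954) - 0.046*log2(0.046) = 0.269.

0.269


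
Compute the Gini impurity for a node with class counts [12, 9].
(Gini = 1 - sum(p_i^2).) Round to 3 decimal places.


Total = 21. Proportions: 12/21, 9/21. sum(p_i^2) = 0.5102. Gini = 1 - 0.5102 = 0.4898, which rounds to 0.490.

0.490


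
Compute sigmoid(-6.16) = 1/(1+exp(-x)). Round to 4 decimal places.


sigma(-6.16) = 1/(1+e^(6.16)) = 1/(1+473.428075) = 1/474.428075 = 0.0021.

0.0021


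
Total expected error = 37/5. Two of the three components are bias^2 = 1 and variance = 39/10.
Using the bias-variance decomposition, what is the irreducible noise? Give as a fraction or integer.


Total error = bias^2 + variance + irreducible noise. So irreducible noise = 37/5 - 1 - 39/10 = 5/2.

5/2


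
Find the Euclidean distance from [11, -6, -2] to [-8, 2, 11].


d = sqrt(sum of squared differences). (11--8)^2=361, (-6-2)^2=64, (-2-11)^2=169. Sum = 594.

sqrt(594)


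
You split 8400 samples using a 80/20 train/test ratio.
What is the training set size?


Test set = 8400 * 20% = 1680. Training set = 8400 - 1680 = 6720.

6720


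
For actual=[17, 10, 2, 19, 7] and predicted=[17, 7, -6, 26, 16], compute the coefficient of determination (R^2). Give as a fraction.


Mean(y) = 11. SS_res = 203. SS_tot = 198. R^2 = 1 - 203/(198) = -5/198.

-5/198


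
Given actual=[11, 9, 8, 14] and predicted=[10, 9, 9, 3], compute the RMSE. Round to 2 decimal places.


MSE = 30.7500. RMSE = sqrt(30.7500) = 5.55.

5.55


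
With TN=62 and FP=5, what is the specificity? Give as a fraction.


Specificity = TN / (TN + FP) = 62 / 67 = 62/67.

62/67


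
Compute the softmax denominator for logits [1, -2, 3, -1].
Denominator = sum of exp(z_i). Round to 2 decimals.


Denom = e^1=2.7183 + e^-2=0.1353 + e^3=20.0855 + e^-1=0.3679. Sum = 23.3070, which rounds to 23.31.

23.31


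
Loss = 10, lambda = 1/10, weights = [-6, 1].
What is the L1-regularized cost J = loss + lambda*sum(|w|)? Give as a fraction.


L1 norm = sum(|w|) = 7. J = 10 + 1/10 * 7 = 107/10.

107/10


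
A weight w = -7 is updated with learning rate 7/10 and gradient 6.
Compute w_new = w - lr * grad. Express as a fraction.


w_new = -7 - 7/10 * 6 = -7 - 21/5 = -56/5.

-56/5


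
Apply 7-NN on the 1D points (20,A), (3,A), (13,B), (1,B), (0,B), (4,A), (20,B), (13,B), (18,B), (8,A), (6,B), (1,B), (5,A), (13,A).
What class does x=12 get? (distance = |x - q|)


Distances: |20-12|=8, |3-12|=9, |13-12|=1, |1-12|=11, |0-12|=12, |4-12|=8, |20-12|=8, |13-12|=1, |18-12|=6, |8-12|=4, |6-12|=6, |1-12|=11, |5-12|=7, |13-12|=1. 7 nearest: (13,A), (13,B), (13,B), (8,A), (18,B), (6,B), (5,A). Counts: {'A': 3, 'B': 4}. Majority class: B.

B


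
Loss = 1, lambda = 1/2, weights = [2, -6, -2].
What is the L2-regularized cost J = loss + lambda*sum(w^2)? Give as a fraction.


L2 sq norm = sum(w^2) = 44. J = 1 + 1/2 * 44 = 23.

23


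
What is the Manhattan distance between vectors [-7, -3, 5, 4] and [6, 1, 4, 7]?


d = sum of absolute differences: |-7-6|=13 + |-3-1|=4 + |5-4|=1 + |4-7|=3 = 21.

21


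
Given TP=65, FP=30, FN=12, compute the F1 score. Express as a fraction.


Precision = 65/95 = 13/19. Recall = 65/77 = 65/77. F1 = 2*P*R/(P+R) = 65/86.

65/86


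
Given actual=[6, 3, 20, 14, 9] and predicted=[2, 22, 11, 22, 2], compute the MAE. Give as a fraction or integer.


MAE = (1/5) * (|6-2|=4 + |3-22|=19 + |20-11|=9 + |14-22|=8 + |9-2|=7). Sum = 47. MAE = 47/5.

47/5


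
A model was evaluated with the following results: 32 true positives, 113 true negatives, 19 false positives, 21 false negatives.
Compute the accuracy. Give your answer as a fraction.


Accuracy = (TP + TN) / (TP + TN + FP + FN) = (32 + 113) / 185 = 29/37.

29/37


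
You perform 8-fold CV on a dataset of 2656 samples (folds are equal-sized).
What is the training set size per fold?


Each validation fold has 2656/8 = 332 samples. Training set = 2656 - 332 = 2324.

2324


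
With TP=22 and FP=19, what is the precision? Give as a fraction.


Precision = TP / (TP + FP) = 22 / 41 = 22/41.

22/41


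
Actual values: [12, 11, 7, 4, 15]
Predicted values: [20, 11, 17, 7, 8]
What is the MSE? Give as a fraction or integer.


MSE = (1/5) * ((12-20)^2=64 + (11-11)^2=0 + (7-17)^2=100 + (4-7)^2=9 + (15-8)^2=49). Sum = 222. MSE = 222/5.

222/5


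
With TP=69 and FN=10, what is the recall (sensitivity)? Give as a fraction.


Recall = TP / (TP + FN) = 69 / 79 = 69/79.

69/79


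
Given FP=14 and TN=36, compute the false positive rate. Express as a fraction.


FPR = FP / (FP + TN) = 14 / 50 = 7/25.

7/25


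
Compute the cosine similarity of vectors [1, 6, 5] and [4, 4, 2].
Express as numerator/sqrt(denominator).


dot = 38. |a|^2 = 62, |b|^2 = 36. cos = 38/sqrt(2232).

38/sqrt(2232)


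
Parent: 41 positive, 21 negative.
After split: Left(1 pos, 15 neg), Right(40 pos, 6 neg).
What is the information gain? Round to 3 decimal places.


H(parent) = 0.9236. H(left) = 0.3373, H(right) = 0.5586. Weighted = (16/62)*0.3373 + (46/62)*0.5586 = 0.5015. IG = 0.9236 - 0.5015 = 0.4221, which rounds to 0.422.

0.422


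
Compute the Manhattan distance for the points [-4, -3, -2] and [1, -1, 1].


d = sum of absolute differences: |-4-1|=5 + |-3--1|=2 + |-2-1|=3 = 10.

10


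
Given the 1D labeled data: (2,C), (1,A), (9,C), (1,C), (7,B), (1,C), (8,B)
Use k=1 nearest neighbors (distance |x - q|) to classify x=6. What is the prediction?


Distances: |2-6|=4, |1-6|=5, |9-6|=3, |1-6|=5, |7-6|=1, |1-6|=5, |8-6|=2. 1 nearest: (7,B). Counts: {'B': 1}. Majority class: B.

B


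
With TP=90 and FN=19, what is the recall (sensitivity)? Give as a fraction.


Recall = TP / (TP + FN) = 90 / 109 = 90/109.

90/109


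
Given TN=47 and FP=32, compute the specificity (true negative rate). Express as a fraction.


Specificity = TN / (TN + FP) = 47 / 79 = 47/79.

47/79


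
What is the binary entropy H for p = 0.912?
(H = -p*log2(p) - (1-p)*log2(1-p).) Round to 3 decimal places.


H = -0.912*log2(0.912) - 0.088*log2(0.088) = 0.430.

0.430


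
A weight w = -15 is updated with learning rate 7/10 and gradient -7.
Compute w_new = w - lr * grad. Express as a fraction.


w_new = -15 - 7/10 * -7 = -15 - -49/10 = -101/10.

-101/10


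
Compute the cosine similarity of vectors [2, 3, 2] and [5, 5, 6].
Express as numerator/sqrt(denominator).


dot = 37. |a|^2 = 17, |b|^2 = 86. cos = 37/sqrt(1462).

37/sqrt(1462)


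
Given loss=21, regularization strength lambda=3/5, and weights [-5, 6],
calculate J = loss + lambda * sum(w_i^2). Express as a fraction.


L2 sq norm = sum(w^2) = 61. J = 21 + 3/5 * 61 = 288/5.

288/5


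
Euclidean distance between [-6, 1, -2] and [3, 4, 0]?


d = sqrt(sum of squared differences). (-6-3)^2=81, (1-4)^2=9, (-2-0)^2=4. Sum = 94.

sqrt(94)


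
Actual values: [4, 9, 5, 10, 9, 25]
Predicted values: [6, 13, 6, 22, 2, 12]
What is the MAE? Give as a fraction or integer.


MAE = (1/6) * (|4-6|=2 + |9-13|=4 + |5-6|=1 + |10-22|=12 + |9-2|=7 + |25-12|=13). Sum = 39. MAE = 13/2.

13/2


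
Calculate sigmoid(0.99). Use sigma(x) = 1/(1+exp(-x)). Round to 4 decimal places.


sigma(0.99) = 1/(1+e^(-0.99)) = 1/(1+0.371577) = 1/1.371577 = 0.7291.

0.7291


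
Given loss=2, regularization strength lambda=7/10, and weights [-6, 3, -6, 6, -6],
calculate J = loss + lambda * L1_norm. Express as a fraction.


L1 norm = sum(|w|) = 27. J = 2 + 7/10 * 27 = 209/10.

209/10


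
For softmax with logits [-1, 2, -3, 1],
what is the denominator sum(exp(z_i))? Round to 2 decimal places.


Denom = e^-1=0.3679 + e^2=7.3891 + e^-3=0.0498 + e^1=2.7183. Sum = 10.5251, which rounds to 10.53.

10.53


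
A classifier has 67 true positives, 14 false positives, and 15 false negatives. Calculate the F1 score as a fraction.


Precision = 67/81 = 67/81. Recall = 67/82 = 67/82. F1 = 2*P*R/(P+R) = 134/163.

134/163


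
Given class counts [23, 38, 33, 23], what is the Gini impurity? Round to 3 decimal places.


Total = 117. Proportions: 23/117, 38/117, 33/117, 23/117. sum(p_i^2) = 0.2623. Gini = 1 - 0.2623 = 0.7377, which rounds to 0.738.

0.738


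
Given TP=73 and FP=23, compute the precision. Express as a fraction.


Precision = TP / (TP + FP) = 73 / 96 = 73/96.

73/96


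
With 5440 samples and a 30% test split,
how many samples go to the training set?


Test set = 5440 * 30% = 1632. Training set = 5440 - 1632 = 3808.

3808


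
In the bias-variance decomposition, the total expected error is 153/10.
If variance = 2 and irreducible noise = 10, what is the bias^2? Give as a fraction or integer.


Total error = bias^2 + variance + irreducible noise. So bias^2 = 153/10 - 2 - 10 = 33/10.

33/10


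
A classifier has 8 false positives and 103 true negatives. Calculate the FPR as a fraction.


FPR = FP / (FP + TN) = 8 / 111 = 8/111.

8/111


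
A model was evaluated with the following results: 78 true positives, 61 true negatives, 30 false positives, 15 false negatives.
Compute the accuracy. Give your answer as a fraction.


Accuracy = (TP + TN) / (TP + TN + FP + FN) = (78 + 61) / 184 = 139/184.

139/184


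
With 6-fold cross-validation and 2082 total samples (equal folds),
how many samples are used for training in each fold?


Each validation fold has 2082/6 = 347 samples. Training set = 2082 - 347 = 1735.

1735


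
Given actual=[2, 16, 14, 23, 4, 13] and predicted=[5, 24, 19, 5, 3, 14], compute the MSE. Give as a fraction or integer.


MSE = (1/6) * ((2-5)^2=9 + (16-24)^2=64 + (14-19)^2=25 + (23-5)^2=324 + (4-3)^2=1 + (13-14)^2=1). Sum = 424. MSE = 212/3.

212/3


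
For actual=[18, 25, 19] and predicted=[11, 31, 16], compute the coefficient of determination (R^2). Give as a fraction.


Mean(y) = 62/3. SS_res = 94. SS_tot = 86/3. R^2 = 1 - 94/(86/3) = -98/43.

-98/43


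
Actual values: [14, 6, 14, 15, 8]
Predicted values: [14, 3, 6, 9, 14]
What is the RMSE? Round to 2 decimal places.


MSE = 29.0000. RMSE = sqrt(29.0000) = 5.39.

5.39


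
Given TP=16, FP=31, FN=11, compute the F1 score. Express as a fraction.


Precision = 16/47 = 16/47. Recall = 16/27 = 16/27. F1 = 2*P*R/(P+R) = 16/37.

16/37


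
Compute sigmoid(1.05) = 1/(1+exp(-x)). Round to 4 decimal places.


sigma(1.05) = 1/(1+e^(-1.05)) = 1/(1+0.349938) = 1/1.349938 = 0.7408.

0.7408


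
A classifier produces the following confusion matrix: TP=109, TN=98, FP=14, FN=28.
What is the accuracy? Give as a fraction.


Accuracy = (TP + TN) / (TP + TN + FP + FN) = (109 + 98) / 249 = 69/83.

69/83


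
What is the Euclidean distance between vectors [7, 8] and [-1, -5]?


d = sqrt(sum of squared differences). (7--1)^2=64, (8--5)^2=169. Sum = 233.

sqrt(233)


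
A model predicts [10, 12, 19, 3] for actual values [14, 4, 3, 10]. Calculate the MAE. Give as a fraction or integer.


MAE = (1/4) * (|14-10|=4 + |4-12|=8 + |3-19|=16 + |10-3|=7). Sum = 35. MAE = 35/4.

35/4


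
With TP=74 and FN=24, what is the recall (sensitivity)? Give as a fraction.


Recall = TP / (TP + FN) = 74 / 98 = 37/49.

37/49


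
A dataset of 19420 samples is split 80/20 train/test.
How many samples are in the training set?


Test set = 19420 * 20% = 3884. Training set = 19420 - 3884 = 15536.

15536


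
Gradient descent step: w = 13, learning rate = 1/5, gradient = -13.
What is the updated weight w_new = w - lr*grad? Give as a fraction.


w_new = 13 - 1/5 * -13 = 13 - -13/5 = 78/5.

78/5


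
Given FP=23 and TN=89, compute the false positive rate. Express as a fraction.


FPR = FP / (FP + TN) = 23 / 112 = 23/112.

23/112


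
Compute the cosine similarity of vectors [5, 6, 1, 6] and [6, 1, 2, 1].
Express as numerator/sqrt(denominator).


dot = 44. |a|^2 = 98, |b|^2 = 42. cos = 44/sqrt(4116).

44/sqrt(4116)


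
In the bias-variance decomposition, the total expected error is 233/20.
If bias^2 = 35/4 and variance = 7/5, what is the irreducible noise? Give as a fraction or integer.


Total error = bias^2 + variance + irreducible noise. So irreducible noise = 233/20 - 35/4 - 7/5 = 3/2.

3/2


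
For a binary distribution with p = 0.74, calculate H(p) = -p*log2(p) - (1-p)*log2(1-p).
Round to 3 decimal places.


H = -0.74*log2(0.74) - 0.26*log2(0.26) = 0.827.

0.827


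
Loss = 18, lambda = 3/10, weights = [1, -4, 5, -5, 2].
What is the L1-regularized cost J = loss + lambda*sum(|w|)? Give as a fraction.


L1 norm = sum(|w|) = 17. J = 18 + 3/10 * 17 = 231/10.

231/10


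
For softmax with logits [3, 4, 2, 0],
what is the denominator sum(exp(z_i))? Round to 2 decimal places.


Denom = e^3=20.0855 + e^4=54.5982 + e^2=7.3891 + e^0=1.0000. Sum = 83.0728, which rounds to 83.07.

83.07


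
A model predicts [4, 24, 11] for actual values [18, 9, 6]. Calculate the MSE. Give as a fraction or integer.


MSE = (1/3) * ((18-4)^2=196 + (9-24)^2=225 + (6-11)^2=25). Sum = 446. MSE = 446/3.

446/3


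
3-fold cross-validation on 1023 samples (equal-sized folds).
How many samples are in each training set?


Each validation fold has 1023/3 = 341 samples. Training set = 1023 - 341 = 682.

682


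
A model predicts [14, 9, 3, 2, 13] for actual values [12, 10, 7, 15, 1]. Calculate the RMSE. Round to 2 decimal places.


MSE = 66.8000. RMSE = sqrt(66.8000) = 8.17.

8.17


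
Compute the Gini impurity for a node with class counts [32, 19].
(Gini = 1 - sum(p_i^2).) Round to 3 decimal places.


Total = 51. Proportions: 32/51, 19/51. sum(p_i^2) = 0.5325. Gini = 1 - 0.5325 = 0.4675, which rounds to 0.468.

0.468


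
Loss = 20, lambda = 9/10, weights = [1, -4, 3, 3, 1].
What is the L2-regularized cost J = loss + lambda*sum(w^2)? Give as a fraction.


L2 sq norm = sum(w^2) = 36. J = 20 + 9/10 * 36 = 262/5.

262/5


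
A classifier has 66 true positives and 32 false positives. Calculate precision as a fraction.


Precision = TP / (TP + FP) = 66 / 98 = 33/49.

33/49


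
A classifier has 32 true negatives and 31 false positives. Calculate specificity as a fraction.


Specificity = TN / (TN + FP) = 32 / 63 = 32/63.

32/63


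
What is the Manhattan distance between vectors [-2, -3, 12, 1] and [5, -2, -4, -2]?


d = sum of absolute differences: |-2-5|=7 + |-3--2|=1 + |12--4|=16 + |1--2|=3 = 27.

27


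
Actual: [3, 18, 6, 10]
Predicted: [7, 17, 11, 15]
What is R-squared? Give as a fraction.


Mean(y) = 37/4. SS_res = 67. SS_tot = 507/4. R^2 = 1 - 67/(507/4) = 239/507.

239/507


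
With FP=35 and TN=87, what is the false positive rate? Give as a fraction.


FPR = FP / (FP + TN) = 35 / 122 = 35/122.

35/122


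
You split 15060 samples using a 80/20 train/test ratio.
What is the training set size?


Test set = 15060 * 20% = 3012. Training set = 15060 - 3012 = 12048.

12048


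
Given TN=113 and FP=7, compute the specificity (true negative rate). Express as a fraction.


Specificity = TN / (TN + FP) = 113 / 120 = 113/120.

113/120


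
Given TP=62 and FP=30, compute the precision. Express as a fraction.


Precision = TP / (TP + FP) = 62 / 92 = 31/46.

31/46


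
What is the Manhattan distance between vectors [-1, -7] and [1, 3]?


d = sum of absolute differences: |-1-1|=2 + |-7-3|=10 = 12.

12


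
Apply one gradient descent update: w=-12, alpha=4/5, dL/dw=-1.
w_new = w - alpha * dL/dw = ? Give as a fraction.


w_new = -12 - 4/5 * -1 = -12 - -4/5 = -56/5.

-56/5


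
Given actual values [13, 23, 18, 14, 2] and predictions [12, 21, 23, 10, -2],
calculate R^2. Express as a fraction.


Mean(y) = 14. SS_res = 62. SS_tot = 242. R^2 = 1 - 62/(242) = 90/121.

90/121


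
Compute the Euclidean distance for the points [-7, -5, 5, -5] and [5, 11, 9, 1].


d = sqrt(sum of squared differences). (-7-5)^2=144, (-5-11)^2=256, (5-9)^2=16, (-5-1)^2=36. Sum = 452.

sqrt(452)


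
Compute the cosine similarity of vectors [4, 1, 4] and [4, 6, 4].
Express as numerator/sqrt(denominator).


dot = 38. |a|^2 = 33, |b|^2 = 68. cos = 38/sqrt(2244).

38/sqrt(2244)


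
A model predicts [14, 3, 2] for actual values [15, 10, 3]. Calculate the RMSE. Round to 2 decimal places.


MSE = 17.0000. RMSE = sqrt(17.0000) = 4.12.

4.12


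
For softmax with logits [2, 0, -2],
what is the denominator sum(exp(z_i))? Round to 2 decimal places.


Denom = e^2=7.3891 + e^0=1.0000 + e^-2=0.1353. Sum = 8.5244, which rounds to 8.52.

8.52


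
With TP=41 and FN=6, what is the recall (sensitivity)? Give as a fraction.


Recall = TP / (TP + FN) = 41 / 47 = 41/47.

41/47


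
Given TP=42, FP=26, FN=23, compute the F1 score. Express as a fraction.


Precision = 42/68 = 21/34. Recall = 42/65 = 42/65. F1 = 2*P*R/(P+R) = 12/19.

12/19


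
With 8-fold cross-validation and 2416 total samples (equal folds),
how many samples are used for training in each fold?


Each validation fold has 2416/8 = 302 samples. Training set = 2416 - 302 = 2114.

2114


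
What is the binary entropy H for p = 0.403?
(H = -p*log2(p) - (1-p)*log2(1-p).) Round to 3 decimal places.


H = -0.403*log2(0.403) - 0.597*log2(0.597) = 0.973.

0.973


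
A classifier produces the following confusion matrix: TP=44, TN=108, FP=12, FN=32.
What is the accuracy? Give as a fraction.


Accuracy = (TP + TN) / (TP + TN + FP + FN) = (44 + 108) / 196 = 38/49.

38/49


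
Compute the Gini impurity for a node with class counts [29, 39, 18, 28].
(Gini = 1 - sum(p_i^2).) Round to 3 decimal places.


Total = 114. Proportions: 29/114, 39/114, 18/114, 28/114. sum(p_i^2) = 0.2670. Gini = 1 - 0.2670 = 0.7330, which rounds to 0.733.

0.733


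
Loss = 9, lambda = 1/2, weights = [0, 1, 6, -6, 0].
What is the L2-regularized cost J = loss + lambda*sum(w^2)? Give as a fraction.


L2 sq norm = sum(w^2) = 73. J = 9 + 1/2 * 73 = 91/2.

91/2


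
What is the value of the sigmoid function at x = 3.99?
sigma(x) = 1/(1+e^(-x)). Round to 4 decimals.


sigma(3.99) = 1/(1+e^(-3.99)) = 1/(1+0.018500) = 1/1.018500 = 0.9818.

0.9818


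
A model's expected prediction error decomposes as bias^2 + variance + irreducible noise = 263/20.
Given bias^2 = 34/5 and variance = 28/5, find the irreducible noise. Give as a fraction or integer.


Total error = bias^2 + variance + irreducible noise. So irreducible noise = 263/20 - 34/5 - 28/5 = 3/4.

3/4


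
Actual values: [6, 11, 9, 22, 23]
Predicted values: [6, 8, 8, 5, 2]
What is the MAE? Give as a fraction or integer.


MAE = (1/5) * (|6-6|=0 + |11-8|=3 + |9-8|=1 + |22-5|=17 + |23-2|=21). Sum = 42. MAE = 42/5.

42/5


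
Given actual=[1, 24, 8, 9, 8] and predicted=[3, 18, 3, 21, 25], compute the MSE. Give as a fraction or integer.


MSE = (1/5) * ((1-3)^2=4 + (24-18)^2=36 + (8-3)^2=25 + (9-21)^2=144 + (8-25)^2=289). Sum = 498. MSE = 498/5.

498/5


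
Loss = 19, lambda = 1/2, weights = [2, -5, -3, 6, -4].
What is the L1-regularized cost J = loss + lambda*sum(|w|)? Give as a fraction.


L1 norm = sum(|w|) = 20. J = 19 + 1/2 * 20 = 29.

29


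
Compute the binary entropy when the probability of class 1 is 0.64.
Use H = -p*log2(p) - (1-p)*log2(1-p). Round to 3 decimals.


H = -0.64*log2(0.64) - 0.36*log2(0.36) = 0.943.

0.943


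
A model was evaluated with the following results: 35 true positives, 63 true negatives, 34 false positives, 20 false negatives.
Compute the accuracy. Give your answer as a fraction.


Accuracy = (TP + TN) / (TP + TN + FP + FN) = (35 + 63) / 152 = 49/76.

49/76


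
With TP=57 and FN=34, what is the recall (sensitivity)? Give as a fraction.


Recall = TP / (TP + FN) = 57 / 91 = 57/91.

57/91


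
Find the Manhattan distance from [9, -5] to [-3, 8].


d = sum of absolute differences: |9--3|=12 + |-5-8|=13 = 25.

25


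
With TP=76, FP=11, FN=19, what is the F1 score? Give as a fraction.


Precision = 76/87 = 76/87. Recall = 76/95 = 4/5. F1 = 2*P*R/(P+R) = 76/91.

76/91


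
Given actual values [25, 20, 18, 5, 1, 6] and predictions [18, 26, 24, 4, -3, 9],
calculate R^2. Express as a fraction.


Mean(y) = 25/2. SS_res = 147. SS_tot = 947/2. R^2 = 1 - 147/(947/2) = 653/947.

653/947


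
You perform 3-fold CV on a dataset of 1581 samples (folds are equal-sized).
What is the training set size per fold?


Each validation fold has 1581/3 = 527 samples. Training set = 1581 - 527 = 1054.

1054
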